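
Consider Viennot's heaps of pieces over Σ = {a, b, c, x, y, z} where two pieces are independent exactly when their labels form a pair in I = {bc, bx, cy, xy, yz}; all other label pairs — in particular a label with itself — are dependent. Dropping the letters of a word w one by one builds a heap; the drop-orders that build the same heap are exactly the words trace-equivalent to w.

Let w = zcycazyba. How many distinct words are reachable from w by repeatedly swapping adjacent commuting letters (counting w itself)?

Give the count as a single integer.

8

#0=z has no predecessor
#1=c depends on [0:z]
#2=y has no predecessor
#3=c depends on [1:c]
#4=a depends on [2:y, 3:c]
#5=z depends on [4:a]
#6=y depends on [4:a]
#7=b depends on [5:z, 6:y]
#8=a depends on [7:b]
sources: [0:z, 2:y]
N(rest) = Σ N(rest − s) over sources s of rest; N(one piece) = 1:
  size 1 → [8]=1
  size 2 → [7,8]=1
  size 3 → [5,7,8]=1  [6,7,8]=1
  size 4 → [5,6,7,8]=2
  size 5 → [4,5,6,7,8]=2
  size 6 → [2,4,5,6,7,8]=2  [3,4,5,6,7,8]=2
  size 7 → [1,3,4,5,6,7,8]=2  [2,3,4,5,6,7,8]=4
  first=0(z) contributes 6
  first=2(y) contributes 2
|[w]| = 8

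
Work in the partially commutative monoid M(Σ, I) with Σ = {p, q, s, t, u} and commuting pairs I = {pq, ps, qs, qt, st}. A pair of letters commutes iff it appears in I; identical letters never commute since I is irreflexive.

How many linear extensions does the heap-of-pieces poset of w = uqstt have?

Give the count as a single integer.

piece 0:u — minimal
piece 1:q rests on {0:u}
piece 2:s rests on {0:u}
piece 3:t rests on {0:u}
piece 4:t rests on {3:t}
minimal pieces: {0:u}
ways to finish when only these pieces remain (= sum over removing one remaining piece with nothing left below it):
  1 left: {1}→1  {2}→1  {4}→1
  2 left: {1,2}→2  {1,4}→2  {2,4}→2  {3,4}→1
  3 left: {1,2,4}→6  {1,3,4}→3  {2,3,4}→3
  placing 0:u first → 12 extensions

12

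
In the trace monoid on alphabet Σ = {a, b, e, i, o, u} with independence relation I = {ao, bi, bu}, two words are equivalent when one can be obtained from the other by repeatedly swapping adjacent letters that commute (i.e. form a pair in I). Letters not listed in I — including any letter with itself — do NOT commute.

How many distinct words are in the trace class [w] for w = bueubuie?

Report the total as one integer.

8

piece 0:b — minimal
piece 1:u — minimal
piece 2:e rests on {0:b, 1:u}
piece 3:u rests on {2:e}
piece 4:b rests on {2:e}
piece 5:u rests on {3:u}
piece 6:i rests on {5:u}
piece 7:e rests on {4:b, 6:i}
minimal pieces: {0:b, 1:u}
ways to finish when only these pieces remain (= sum over removing one remaining piece with nothing left below it):
  1 left: {7}→1
  2 left: {4,7}→1  {6,7}→1
  3 left: {4,6,7}→2  {5,6,7}→1
  4 left: {3,5,6,7}→1  {4,5,6,7}→3
  5 left: {3,4,5,6,7}→4
  6 left: {2,3,4,5,6,7}→4
  placing 0:b first → 4 extensions
  placing 1:u first → 4 extensions
total linear extensions = 8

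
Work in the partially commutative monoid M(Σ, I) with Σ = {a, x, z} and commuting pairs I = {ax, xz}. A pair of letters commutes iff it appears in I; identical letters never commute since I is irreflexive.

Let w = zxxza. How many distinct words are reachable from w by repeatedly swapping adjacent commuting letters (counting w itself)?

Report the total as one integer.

0(z) covers ∅
1(x) covers ∅
2(x) covers 1:x
3(z) covers 0:z
4(a) covers 3:z
floor of heap: 0:z, 1:x
completions by unplaced set U, small U first (add the entries for U minus each lowest piece of U):
  |U|=1: {2}:1  {4}:1
  |U|=2: {1,2}:1  {2,4}:2  {3,4}:1
  |U|=3: {0,3,4}:1  {1,2,4}:3  {2,3,4}:3
  start at 0(z): 6
  start at 1(x): 4
sum over floor = 10

10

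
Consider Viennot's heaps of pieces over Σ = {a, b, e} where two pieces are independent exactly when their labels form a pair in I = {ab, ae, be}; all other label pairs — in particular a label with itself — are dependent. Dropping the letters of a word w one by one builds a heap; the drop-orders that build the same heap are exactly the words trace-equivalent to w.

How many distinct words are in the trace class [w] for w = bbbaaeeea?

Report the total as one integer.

1680

#0=b has no predecessor
#1=b depends on [0:b]
#2=b depends on [1:b]
#3=a has no predecessor
#4=a depends on [3:a]
#5=e has no predecessor
#6=e depends on [5:e]
#7=e depends on [6:e]
#8=a depends on [4:a]
sources: [0:b, 3:a, 5:e]
N(rest) = Σ N(rest − s) over sources s of rest; N(one piece) = 1:
  size 1 → [2]=1  [7]=1  [8]=1
  size 2 → [1,2]=1  [2,7]=2  [2,8]=2  [4,8]=1  [6,7]=1  [7,8]=2
  size 3 → [0,1,2]=1  [1,2,7]=3  [1,2,8]=3  [2,4,8]=3  [2,6,7]=3  [2,7,8]=6  [3,4,8]=1  [4,7,8]=3  [5,6,7]=1  [6,7,8]=3
  size 4 → [0,1,2,7]=4  [0,1,2,8]=4  [1,2,4,8]=6  [1,2,6,7]=6  [1,2,7,8]=12  [2,3,4,8]=4  [2,4,7,8]=12  [2,5,6,7]=4  [2,6,7,8]=12  [3,4,7,8]=4  [4,6,7,8]=6  [5,6,7,8]=4
  size 5 → [0,1,2,4,8]=10  [0,1,2,6,7]=10  [0,1,2,7,8]=20  [1,2,3,4,8]=10  [1,2,4,7,8]=30  [1,2,5,6,7]=10  [1,2,6,7,8]=30  [2,3,4,7,8]=20  [2,4,6,7,8]=30  [2,5,6,7,8]=20  [3,4,6,7,8]=10  [4,5,6,7,8]=10
  size 6 → [0,1,2,3,4,8]=20  [0,1,2,4,7,8]=60  [0,1,2,5,6,7]=20  [0,1,2,6,7,8]=60  [1,2,3,4,7,8]=60  [1,2,4,6,7,8]=90  [1,2,5,6,7,8]=60  [2,3,4,6,7,8]=60  [2,4,5,6,7,8]=60  [3,4,5,6,7,8]=20
  size 7 → [0,1,2,3,4,7,8]=140  [0,1,2,4,6,7,8]=210  [0,1,2,5,6,7,8]=140  [1,2,3,4,6,7,8]=210  [1,2,4,5,6,7,8]=210  [2,3,4,5,6,7,8]=140
  first=0(b) contributes 560
  first=3(a) contributes 560
  first=5(e) contributes 560
|[w]| = 1680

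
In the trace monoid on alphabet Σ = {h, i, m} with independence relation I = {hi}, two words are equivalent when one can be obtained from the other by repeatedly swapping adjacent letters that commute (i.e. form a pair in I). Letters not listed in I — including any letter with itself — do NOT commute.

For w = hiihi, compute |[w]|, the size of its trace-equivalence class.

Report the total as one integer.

10

piece 0:h — minimal
piece 1:i — minimal
piece 2:i rests on {1:i}
piece 3:h rests on {0:h}
piece 4:i rests on {2:i}
minimal pieces: {0:h, 1:i}
ways to finish when only these pieces remain (= sum over removing one remaining piece with nothing left below it):
  1 left: {3}→1  {4}→1
  2 left: {0,3}→1  {2,4}→1  {3,4}→2
  3 left: {0,3,4}→3  {1,2,4}→1  {2,3,4}→3
  placing 0:h first → 4 extensions
  placing 1:i first → 6 extensions
total linear extensions = 10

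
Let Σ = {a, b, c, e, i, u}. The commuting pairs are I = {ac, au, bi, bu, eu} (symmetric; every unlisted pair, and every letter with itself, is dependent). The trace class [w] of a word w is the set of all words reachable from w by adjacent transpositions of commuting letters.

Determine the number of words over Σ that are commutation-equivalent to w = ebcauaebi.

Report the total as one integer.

21

#0=e has no predecessor
#1=b depends on [0:e]
#2=c depends on [1:b]
#3=a depends on [1:b]
#4=u depends on [2:c]
#5=a depends on [3:a]
#6=e depends on [2:c, 5:a]
#7=b depends on [6:e]
#8=i depends on [4:u, 6:e]
sources: [0:e]
N(rest) = Σ N(rest − s) over sources s of rest; N(one piece) = 1:
  size 1 → [7]=1  [8]=1
  size 2 → [4,8]=1  [7,8]=2
  size 3 → [4,7,8]=3  [6,7,8]=2
  size 4 → [4,6,7,8]=5  [5,6,7,8]=2
  size 5 → [2,4,6,7,8]=5  [3,5,6,7,8]=2  [4,5,6,7,8]=7
  size 6 → [2,4,5,6,7,8]=12  [3,4,5,6,7,8]=9
  size 7 → [2,3,4,5,6,7,8]=21
  first=0(e) contributes 21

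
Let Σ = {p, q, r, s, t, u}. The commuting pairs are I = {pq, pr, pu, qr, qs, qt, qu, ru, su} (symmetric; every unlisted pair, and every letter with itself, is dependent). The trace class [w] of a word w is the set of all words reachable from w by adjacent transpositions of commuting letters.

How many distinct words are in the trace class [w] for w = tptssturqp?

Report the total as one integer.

piece 0:t — minimal
piece 1:p rests on {0:t}
piece 2:t rests on {1:p}
piece 3:s rests on {2:t}
piece 4:s rests on {3:s}
piece 5:t rests on {4:s}
piece 6:u rests on {5:t}
piece 7:r rests on {5:t}
piece 8:q — minimal
piece 9:p rests on {5:t}
minimal pieces: {0:t, 8:q}
ways to finish when only these pieces remain (= sum over removing one remaining piece with nothing left below it):
  1 left: {6}→1  {7}→1  {8}→1  {9}→1
  2 left: {6,7}→2  {6,8}→2  {6,9}→2  {7,8}→2  {7,9}→2  {8,9}→2
  3 left: {6,7,8}→6  {6,7,9}→6  {6,8,9}→6  {7,8,9}→6
  4 left: {5,6,7,9}→6  {6,7,8,9}→24
  5 left: {4,5,6,7,9}→6  {5,6,7,8,9}→30
  6 left: {3,4,5,6,7,9}→6  {4,5,6,7,8,9}→36
  7 left: {2,3,4,5,6,7,9}→6  {3,4,5,6,7,8,9}→42
  8 left: {1,2,3,4,5,6,7,9}→6  {2,3,4,5,6,7,8,9}→48
  placing 0:t first → 54 extensions
  placing 8:q first → 6 extensions
total linear extensions = 60

60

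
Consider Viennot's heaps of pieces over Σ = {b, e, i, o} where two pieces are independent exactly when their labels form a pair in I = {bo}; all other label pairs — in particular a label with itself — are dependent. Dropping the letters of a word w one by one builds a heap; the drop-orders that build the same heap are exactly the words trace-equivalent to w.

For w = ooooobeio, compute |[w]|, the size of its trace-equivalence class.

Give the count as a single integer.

6

#0=o has no predecessor
#1=o depends on [0:o]
#2=o depends on [1:o]
#3=o depends on [2:o]
#4=o depends on [3:o]
#5=b has no predecessor
#6=e depends on [4:o, 5:b]
#7=i depends on [6:e]
#8=o depends on [7:i]
sources: [0:o, 5:b]
N(rest) = Σ N(rest − s) over sources s of rest; N(one piece) = 1:
  size 1 → [8]=1
  size 2 → [7,8]=1
  size 3 → [6,7,8]=1
  size 4 → [4,6,7,8]=1  [5,6,7,8]=1
  size 5 → [3,4,6,7,8]=1  [4,5,6,7,8]=2
  size 6 → [2,3,4,6,7,8]=1  [3,4,5,6,7,8]=3
  size 7 → [1,2,3,4,6,7,8]=1  [2,3,4,5,6,7,8]=4
  first=0(o) contributes 5
  first=5(b) contributes 1
|[w]| = 6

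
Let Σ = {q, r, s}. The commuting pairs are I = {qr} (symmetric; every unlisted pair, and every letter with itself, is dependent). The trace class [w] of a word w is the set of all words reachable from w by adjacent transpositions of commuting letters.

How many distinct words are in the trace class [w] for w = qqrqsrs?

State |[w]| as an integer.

4

#0=q has no predecessor
#1=q depends on [0:q]
#2=r has no predecessor
#3=q depends on [1:q]
#4=s depends on [2:r, 3:q]
#5=r depends on [4:s]
#6=s depends on [5:r]
sources: [0:q, 2:r]
N(rest) = Σ N(rest − s) over sources s of rest; N(one piece) = 1:
  size 1 → [6]=1
  size 2 → [5,6]=1
  size 3 → [4,5,6]=1
  size 4 → [2,4,5,6]=1  [3,4,5,6]=1
  size 5 → [1,3,4,5,6]=1  [2,3,4,5,6]=2
  first=0(q) contributes 3
  first=2(r) contributes 1
|[w]| = 4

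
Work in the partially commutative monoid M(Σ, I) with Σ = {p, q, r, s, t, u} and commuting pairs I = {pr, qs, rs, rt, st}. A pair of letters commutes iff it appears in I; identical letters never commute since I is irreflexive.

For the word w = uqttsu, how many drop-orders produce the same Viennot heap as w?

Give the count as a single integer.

#0=u has no predecessor
#1=q depends on [0:u]
#2=t depends on [1:q]
#3=t depends on [2:t]
#4=s depends on [0:u]
#5=u depends on [3:t, 4:s]
sources: [0:u]
N(rest) = Σ N(rest − s) over sources s of rest; N(one piece) = 1:
  size 1 → [5]=1
  size 2 → [3,5]=1  [4,5]=1
  size 3 → [2,3,5]=1  [3,4,5]=2
  size 4 → [1,2,3,5]=1  [2,3,4,5]=3
  first=0(u) contributes 4

4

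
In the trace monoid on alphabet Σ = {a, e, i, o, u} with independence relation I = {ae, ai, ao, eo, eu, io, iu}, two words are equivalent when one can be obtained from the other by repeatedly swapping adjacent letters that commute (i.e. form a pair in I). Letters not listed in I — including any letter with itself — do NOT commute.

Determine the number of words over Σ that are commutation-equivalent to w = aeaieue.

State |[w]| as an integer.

35

#0=a has no predecessor
#1=e has no predecessor
#2=a depends on [0:a]
#3=i depends on [1:e]
#4=e depends on [3:i]
#5=u depends on [2:a]
#6=e depends on [4:e]
sources: [0:a, 1:e]
N(rest) = Σ N(rest − s) over sources s of rest; N(one piece) = 1:
  size 1 → [5]=1  [6]=1
  size 2 → [2,5]=1  [4,6]=1  [5,6]=2
  size 3 → [0,2,5]=1  [2,5,6]=3  [3,4,6]=1  [4,5,6]=3
  size 4 → [0,2,5,6]=4  [1,3,4,6]=1  [2,4,5,6]=6  [3,4,5,6]=4
  size 5 → [0,2,4,5,6]=10  [1,3,4,5,6]=5  [2,3,4,5,6]=10
  first=0(a) contributes 15
  first=1(e) contributes 20
|[w]| = 35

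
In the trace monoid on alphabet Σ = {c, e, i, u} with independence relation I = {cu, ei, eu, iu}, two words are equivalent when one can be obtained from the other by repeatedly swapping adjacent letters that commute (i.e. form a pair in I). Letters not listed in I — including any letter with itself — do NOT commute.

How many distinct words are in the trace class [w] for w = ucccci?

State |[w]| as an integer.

#0=u has no predecessor
#1=c has no predecessor
#2=c depends on [1:c]
#3=c depends on [2:c]
#4=c depends on [3:c]
#5=i depends on [4:c]
sources: [0:u, 1:c]
N(rest) = Σ N(rest − s) over sources s of rest; N(one piece) = 1:
  size 1 → [0]=1  [5]=1
  size 2 → [0,5]=2  [4,5]=1
  size 3 → [0,4,5]=3  [3,4,5]=1
  size 4 → [0,3,4,5]=4  [2,3,4,5]=1
  first=0(u) contributes 1
  first=1(c) contributes 5
|[w]| = 6

6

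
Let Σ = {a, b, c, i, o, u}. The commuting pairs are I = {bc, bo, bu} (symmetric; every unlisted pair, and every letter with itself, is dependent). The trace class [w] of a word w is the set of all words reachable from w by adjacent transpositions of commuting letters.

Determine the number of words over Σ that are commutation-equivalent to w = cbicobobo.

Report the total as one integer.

drop 0:c onto floor
drop 1:b onto floor
drop 2:i onto {0:c, 1:b}
drop 3:c onto {2:i}
drop 4:o onto {3:c}
drop 5:b onto {2:i}
drop 6:o onto {4:o}
drop 7:b onto {5:b}
drop 8:o onto {6:o}
ground layer = {0:c, 1:b}
drop-orders for the pieces not yet dropped (sum over which currently-grounded one goes next):
  1 to go: {7} 1  {8} 1
  2 to go: {5,7} 1  {6,8} 1  {7,8} 2
  3 to go: {4,6,8} 1  {5,7,8} 3  {6,7,8} 3
  4 to go: {3,4,6,8} 1  {4,6,7,8} 4  {5,6,7,8} 6
  5 to go: {3,4,6,7,8} 5  {4,5,6,7,8} 10
  6 to go: {3,4,5,6,7,8} 15
  7 to go: {2,3,4,5,6,7,8} 15
  if 0:c drops first: 15 orders
  if 1:b drops first: 15 orders
heap linearizations: 30

30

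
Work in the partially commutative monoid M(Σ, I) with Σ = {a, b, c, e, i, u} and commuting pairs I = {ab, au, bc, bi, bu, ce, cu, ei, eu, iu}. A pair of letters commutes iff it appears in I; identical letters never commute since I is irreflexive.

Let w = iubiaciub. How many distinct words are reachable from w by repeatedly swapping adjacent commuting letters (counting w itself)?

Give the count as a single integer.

756

#0=i has no predecessor
#1=u has no predecessor
#2=b has no predecessor
#3=i depends on [0:i]
#4=a depends on [3:i]
#5=c depends on [4:a]
#6=i depends on [5:c]
#7=u depends on [1:u]
#8=b depends on [2:b]
sources: [0:i, 1:u, 2:b]
N(rest) = Σ N(rest − s) over sources s of rest; N(one piece) = 1:
  size 1 → [6]=1  [7]=1  [8]=1
  size 2 → [1,7]=1  [2,8]=1  [5,6]=1  [6,7]=2  [6,8]=2  [7,8]=2
  size 3 → [1,6,7]=3  [1,7,8]=3  [2,6,8]=3  [2,7,8]=3  [4,5,6]=1  [5,6,7]=3  [5,6,8]=3  [6,7,8]=6
  size 4 → [1,2,7,8]=6  [1,5,6,7]=6  [1,6,7,8]=12  [2,5,6,8]=6  [2,6,7,8]=12  [3,4,5,6]=1  [4,5,6,7]=4  [4,5,6,8]=4  [5,6,7,8]=12
  size 5 → [0,3,4,5,6]=1  [1,2,6,7,8]=30  [1,4,5,6,7]=10  [1,5,6,7,8]=30  [2,4,5,6,8]=10  [2,5,6,7,8]=30  [3,4,5,6,7]=5  [3,4,5,6,8]=5  [4,5,6,7,8]=20
  size 6 → [0,3,4,5,6,7]=6  [0,3,4,5,6,8]=6  [1,2,5,6,7,8]=90  [1,3,4,5,6,7]=15  [1,4,5,6,7,8]=60  [2,3,4,5,6,8]=15  [2,4,5,6,7,8]=60  [3,4,5,6,7,8]=30
  size 7 → [0,1,3,4,5,6,7]=21  [0,2,3,4,5,6,8]=21  [0,3,4,5,6,7,8]=42  [1,2,4,5,6,7,8]=210  [1,3,4,5,6,7,8]=105  [2,3,4,5,6,7,8]=105
  first=0(i) contributes 420
  first=1(u) contributes 168
  first=2(b) contributes 168
|[w]| = 756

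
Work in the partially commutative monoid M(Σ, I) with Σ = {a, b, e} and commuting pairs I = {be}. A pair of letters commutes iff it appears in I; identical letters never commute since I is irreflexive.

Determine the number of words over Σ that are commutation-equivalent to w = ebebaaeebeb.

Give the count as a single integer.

drop 0:e onto floor
drop 1:b onto floor
drop 2:e onto {0:e}
drop 3:b onto {1:b}
drop 4:a onto {2:e, 3:b}
drop 5:a onto {4:a}
drop 6:e onto {5:a}
drop 7:e onto {6:e}
drop 8:b onto {5:a}
drop 9:e onto {7:e}
drop 10:b onto {8:b}
ground layer = {0:e, 1:b}
drop-orders for the pieces not yet dropped (sum over which currently-grounded one goes next):
  1 to go: {9} 1  {10} 1
  2 to go: {7,9} 1  {8,10} 1  {9,10} 2
  3 to go: {6,7,9} 1  {7,9,10} 3  {8,9,10} 3
  4 to go: {6,7,9,10} 4  {7,8,9,10} 6
  5 to go: {6,7,8,9,10} 10
  6 to go: {5,6,7,8,9,10} 10
  7 to go: {4,5,6,7,8,9,10} 10
  8 to go: {2,4,5,6,7,8,9,10} 10  {3,4,5,6,7,8,9,10} 10
  9 to go: {0,2,4,5,6,7,8,9,10} 10  {1,3,4,5,6,7,8,9,10} 10  {2,3,4,5,6,7,8,9,10} 20
  if 0:e drops first: 30 orders
  if 1:b drops first: 30 orders
heap linearizations: 60

60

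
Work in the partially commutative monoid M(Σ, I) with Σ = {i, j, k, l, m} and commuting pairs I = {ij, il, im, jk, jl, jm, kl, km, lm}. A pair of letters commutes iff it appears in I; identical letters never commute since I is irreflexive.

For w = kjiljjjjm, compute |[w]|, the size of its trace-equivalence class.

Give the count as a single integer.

#0=k has no predecessor
#1=j has no predecessor
#2=i depends on [0:k]
#3=l has no predecessor
#4=j depends on [1:j]
#5=j depends on [4:j]
#6=j depends on [5:j]
#7=j depends on [6:j]
#8=m has no predecessor
sources: [0:k, 1:j, 3:l, 8:m]
N(rest) = Σ N(rest − s) over sources s of rest; N(one piece) = 1:
  size 1 → [2]=1  [3]=1  [7]=1  [8]=1
  size 2 → [0,2]=1  [2,3]=2  [2,7]=2  [2,8]=2  [3,7]=2  [3,8]=2  [6,7]=1  [7,8]=2
  size 3 → [0,2,3]=3  [0,2,7]=3  [0,2,8]=3  [2,3,7]=6  [2,3,8]=6  [2,6,7]=3  [2,7,8]=6  [3,6,7]=3  [3,7,8]=6  [5,6,7]=1  [6,7,8]=3
  size 4 → [0,2,3,7]=12  [0,2,3,8]=12  [0,2,6,7]=6  [0,2,7,8]=12  [2,3,6,7]=12  [2,3,7,8]=24  [2,5,6,7]=4  [2,6,7,8]=12  [3,5,6,7]=4  [3,6,7,8]=12  [4,5,6,7]=1  [5,6,7,8]=4
  size 5 → [0,2,3,6,7]=30  [0,2,3,7,8]=60  [0,2,5,6,7]=10  [0,2,6,7,8]=30  [1,4,5,6,7]=1  [2,3,5,6,7]=20  [2,3,6,7,8]=60  [2,4,5,6,7]=5  [2,5,6,7,8]=20  [3,4,5,6,7]=5  [3,5,6,7,8]=20  [4,5,6,7,8]=5
  size 6 → [0,2,3,5,6,7]=60  [0,2,3,6,7,8]=180  [0,2,4,5,6,7]=15  [0,2,5,6,7,8]=60  [1,2,4,5,6,7]=6  [1,3,4,5,6,7]=6  [1,4,5,6,7,8]=6  [2,3,4,5,6,7]=30  [2,3,5,6,7,8]=120  [2,4,5,6,7,8]=30  [3,4,5,6,7,8]=30
  size 7 → [0,1,2,4,5,6,7]=21  [0,2,3,4,5,6,7]=105  [0,2,3,5,6,7,8]=420  [0,2,4,5,6,7,8]=105  [1,2,3,4,5,6,7]=42  [1,2,4,5,6,7,8]=42  [1,3,4,5,6,7,8]=42  [2,3,4,5,6,7,8]=210
  first=0(k) contributes 336
  first=1(j) contributes 840
  first=3(l) contributes 168
  first=8(m) contributes 168
|[w]| = 1512

1512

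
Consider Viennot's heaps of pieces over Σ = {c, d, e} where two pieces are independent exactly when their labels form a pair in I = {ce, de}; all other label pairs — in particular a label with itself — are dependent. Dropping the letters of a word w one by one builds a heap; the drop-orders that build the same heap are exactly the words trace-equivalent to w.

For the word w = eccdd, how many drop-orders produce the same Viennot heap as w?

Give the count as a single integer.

5

piece 0:e — minimal
piece 1:c — minimal
piece 2:c rests on {1:c}
piece 3:d rests on {2:c}
piece 4:d rests on {3:d}
minimal pieces: {0:e, 1:c}
ways to finish when only these pieces remain (= sum over removing one remaining piece with nothing left below it):
  1 left: {0}→1  {4}→1
  2 left: {0,4}→2  {3,4}→1
  3 left: {0,3,4}→3  {2,3,4}→1
  placing 0:e first → 1 extensions
  placing 1:c first → 4 extensions
total linear extensions = 5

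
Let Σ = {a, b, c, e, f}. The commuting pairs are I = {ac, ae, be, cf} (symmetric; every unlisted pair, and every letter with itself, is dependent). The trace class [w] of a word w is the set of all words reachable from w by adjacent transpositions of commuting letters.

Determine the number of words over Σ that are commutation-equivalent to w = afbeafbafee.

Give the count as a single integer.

0(a) covers ∅
1(f) covers 0:a
2(b) covers 1:f
3(e) covers 1:f
4(a) covers 2:b
5(f) covers 3:e, 4:a
6(b) covers 5:f
7(a) covers 6:b
8(f) covers 7:a
9(e) covers 8:f
10(e) covers 9:e
floor of heap: 0:a
completions by unplaced set U, small U first (add the entries for U minus each lowest piece of U):
  |U|=1: {10}:1
  |U|=2: {9,10}:1
  |U|=3: {8,9,10}:1
  |U|=4: {7,8,9,10}:1
  |U|=5: {6,7,8,9,10}:1
  |U|=6: {5,6,7,8,9,10}:1
  |U|=7: {3,5,6,7,8,9,10}:1  {4,5,6,7,8,9,10}:1
  |U|=8: {2,4,5,6,7,8,9,10}:1  {3,4,5,6,7,8,9,10}:2
  |U|=9: {2,3,4,5,6,7,8,9,10}:3
  start at 0(a): 3

3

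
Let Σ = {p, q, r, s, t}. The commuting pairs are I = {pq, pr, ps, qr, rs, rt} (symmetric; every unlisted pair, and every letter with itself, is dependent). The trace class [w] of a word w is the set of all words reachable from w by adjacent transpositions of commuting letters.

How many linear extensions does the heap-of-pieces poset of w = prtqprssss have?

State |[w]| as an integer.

drop 0:p onto floor
drop 1:r onto floor
drop 2:t onto {0:p}
drop 3:q onto {2:t}
drop 4:p onto {2:t}
drop 5:r onto {1:r}
drop 6:s onto {3:q}
drop 7:s onto {6:s}
drop 8:s onto {7:s}
drop 9:s onto {8:s}
ground layer = {0:p, 1:r}
drop-orders for the pieces not yet dropped (sum over which currently-grounded one goes next):
  1 to go: {4} 1  {5} 1  {9} 1
  2 to go: {1,5} 1  {4,5} 2  {4,9} 2  {5,9} 2  {8,9} 1
  3 to go: {1,4,5} 3  {1,5,9} 3  {4,5,9} 6  {4,8,9} 3  {5,8,9} 3  {7,8,9} 1
  4 to go: {1,4,5,9} 12  {1,5,8,9} 6  {4,5,8,9} 12  {4,7,8,9} 4  {5,7,8,9} 4  {6,7,8,9} 1
  5 to go: {1,4,5,8,9} 30  {1,5,7,8,9} 10  {3,6,7,8,9} 1  {4,5,7,8,9} 20  {4,6,7,8,9} 5  {5,6,7,8,9} 5
  6 to go: {1,4,5,7,8,9} 60  {1,5,6,7,8,9} 15  {3,4,6,7,8,9} 6  {3,5,6,7,8,9} 6  {4,5,6,7,8,9} 30
  7 to go: {1,3,5,6,7,8,9} 21  {1,4,5,6,7,8,9} 105  {2,3,4,6,7,8,9} 6  {3,4,5,6,7,8,9} 42
  8 to go: {0,2,3,4,6,7,8,9} 6  {1,3,4,5,6,7,8,9} 168  {2,3,4,5,6,7,8,9} 48
  if 0:p drops first: 216 orders
  if 1:r drops first: 54 orders
heap linearizations: 270

270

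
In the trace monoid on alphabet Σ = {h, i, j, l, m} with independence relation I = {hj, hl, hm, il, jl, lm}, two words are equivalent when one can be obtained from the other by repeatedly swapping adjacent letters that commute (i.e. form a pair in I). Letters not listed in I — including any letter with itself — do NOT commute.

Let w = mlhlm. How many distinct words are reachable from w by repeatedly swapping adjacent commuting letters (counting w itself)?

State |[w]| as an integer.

drop 0:m onto floor
drop 1:l onto floor
drop 2:h onto floor
drop 3:l onto {1:l}
drop 4:m onto {0:m}
ground layer = {0:m, 1:l, 2:h}
drop-orders for the pieces not yet dropped (sum over which currently-grounded one goes next):
  1 to go: {2} 1  {3} 1  {4} 1
  2 to go: {0,4} 1  {1,3} 1  {2,3} 2  {2,4} 2  {3,4} 2
  3 to go: {0,2,4} 3  {0,3,4} 3  {1,2,3} 3  {1,3,4} 3  {2,3,4} 6
  if 0:m drops first: 12 orders
  if 1:l drops first: 12 orders
  if 2:h drops first: 6 orders
heap linearizations: 30

30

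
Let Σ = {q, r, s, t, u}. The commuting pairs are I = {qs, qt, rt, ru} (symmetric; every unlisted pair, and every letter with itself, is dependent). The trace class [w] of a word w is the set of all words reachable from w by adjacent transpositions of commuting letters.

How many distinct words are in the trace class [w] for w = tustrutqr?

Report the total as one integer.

#0=t has no predecessor
#1=u depends on [0:t]
#2=s depends on [1:u]
#3=t depends on [2:s]
#4=r depends on [2:s]
#5=u depends on [3:t]
#6=t depends on [5:u]
#7=q depends on [4:r, 5:u]
#8=r depends on [7:q]
sources: [0:t]
N(rest) = Σ N(rest − s) over sources s of rest; N(one piece) = 1:
  size 1 → [6]=1  [8]=1
  size 2 → [6,8]=2  [7,8]=1
  size 3 → [4,7,8]=1  [6,7,8]=3
  size 4 → [4,6,7,8]=4  [5,6,7,8]=3
  size 5 → [3,5,6,7,8]=3  [4,5,6,7,8]=7
  size 6 → [3,4,5,6,7,8]=10
  size 7 → [2,3,4,5,6,7,8]=10
  first=0(t) contributes 10

10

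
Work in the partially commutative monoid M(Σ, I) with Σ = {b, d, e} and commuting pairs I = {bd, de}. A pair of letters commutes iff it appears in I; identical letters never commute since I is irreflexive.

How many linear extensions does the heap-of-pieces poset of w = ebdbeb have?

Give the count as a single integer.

0(e) covers ∅
1(b) covers 0:e
2(d) covers ∅
3(b) covers 1:b
4(e) covers 3:b
5(b) covers 4:e
floor of heap: 0:e, 2:d
completions by unplaced set U, small U first (add the entries for U minus each lowest piece of U):
  |U|=1: {2}:1  {5}:1
  |U|=2: {2,5}:2  {4,5}:1
  |U|=3: {2,4,5}:3  {3,4,5}:1
  |U|=4: {1,3,4,5}:1  {2,3,4,5}:4
  start at 0(e): 5
  start at 2(d): 1
sum over floor = 6

6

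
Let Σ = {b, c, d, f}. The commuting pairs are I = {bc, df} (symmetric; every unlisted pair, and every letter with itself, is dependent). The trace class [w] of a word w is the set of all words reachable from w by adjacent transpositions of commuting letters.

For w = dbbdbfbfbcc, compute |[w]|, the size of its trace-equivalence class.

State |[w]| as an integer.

3

piece 0:d — minimal
piece 1:b rests on {0:d}
piece 2:b rests on {1:b}
piece 3:d rests on {2:b}
piece 4:b rests on {3:d}
piece 5:f rests on {4:b}
piece 6:b rests on {5:f}
piece 7:f rests on {6:b}
piece 8:b rests on {7:f}
piece 9:c rests on {7:f}
piece 10:c rests on {9:c}
minimal pieces: {0:d}
ways to finish when only these pieces remain (= sum over removing one remaining piece with nothing left below it):
  1 left: {8}→1  {10}→1
  2 left: {8,10}→2  {9,10}→1
  3 left: {8,9,10}→3
  4 left: {7,8,9,10}→3
  5 left: {6,7,8,9,10}→3
  6 left: {5,6,7,8,9,10}→3
  7 left: {4,5,6,7,8,9,10}→3
  8 left: {3,4,5,6,7,8,9,10}→3
  9 left: {2,3,4,5,6,7,8,9,10}→3
  placing 0:d first → 3 extensions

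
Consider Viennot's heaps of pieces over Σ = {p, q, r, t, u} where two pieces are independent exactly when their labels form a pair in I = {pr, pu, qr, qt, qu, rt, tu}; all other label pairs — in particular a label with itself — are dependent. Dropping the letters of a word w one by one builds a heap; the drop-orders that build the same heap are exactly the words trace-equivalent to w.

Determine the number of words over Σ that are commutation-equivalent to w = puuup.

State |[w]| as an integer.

#0=p has no predecessor
#1=u has no predecessor
#2=u depends on [1:u]
#3=u depends on [2:u]
#4=p depends on [0:p]
sources: [0:p, 1:u]
N(rest) = Σ N(rest − s) over sources s of rest; N(one piece) = 1:
  size 1 → [3]=1  [4]=1
  size 2 → [0,4]=1  [2,3]=1  [3,4]=2
  size 3 → [0,3,4]=3  [1,2,3]=1  [2,3,4]=3
  first=0(p) contributes 4
  first=1(u) contributes 6
|[w]| = 10

10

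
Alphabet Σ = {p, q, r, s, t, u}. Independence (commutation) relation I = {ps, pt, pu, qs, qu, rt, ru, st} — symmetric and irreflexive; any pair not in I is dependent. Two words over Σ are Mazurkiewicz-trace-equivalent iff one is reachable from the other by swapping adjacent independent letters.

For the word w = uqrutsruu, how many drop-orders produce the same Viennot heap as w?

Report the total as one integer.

51

drop 0:u onto floor
drop 1:q onto floor
drop 2:r onto {1:q}
drop 3:u onto {0:u}
drop 4:t onto {1:q, 3:u}
drop 5:s onto {2:r, 3:u}
drop 6:r onto {5:s}
drop 7:u onto {4:t, 5:s}
drop 8:u onto {7:u}
ground layer = {0:u, 1:q}
drop-orders for the pieces not yet dropped (sum over which currently-grounded one goes next):
  1 to go: {6} 1  {8} 1
  2 to go: {6,8} 2  {7,8} 1
  3 to go: {4,7,8} 1  {6,7,8} 3
  4 to go: {4,6,7,8} 4  {5,6,7,8} 3
  5 to go: {2,5,6,7,8} 3  {4,5,6,7,8} 7
  6 to go: {2,4,5,6,7,8} 10  {3,4,5,6,7,8} 7
  7 to go: {0,3,4,5,6,7,8} 7  {1,2,4,5,6,7,8} 10  {2,3,4,5,6,7,8} 17
  if 0:u drops first: 27 orders
  if 1:q drops first: 24 orders
heap linearizations: 51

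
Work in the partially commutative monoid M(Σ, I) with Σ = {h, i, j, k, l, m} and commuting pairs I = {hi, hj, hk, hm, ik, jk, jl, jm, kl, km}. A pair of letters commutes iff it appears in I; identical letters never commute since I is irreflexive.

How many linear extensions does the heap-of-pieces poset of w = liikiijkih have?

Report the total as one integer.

315

#0=l has no predecessor
#1=i depends on [0:l]
#2=i depends on [1:i]
#3=k has no predecessor
#4=i depends on [2:i]
#5=i depends on [4:i]
#6=j depends on [5:i]
#7=k depends on [3:k]
#8=i depends on [6:j]
#9=h depends on [0:l]
sources: [0:l, 3:k]
N(rest) = Σ N(rest − s) over sources s of rest; N(one piece) = 1:
  size 1 → [7]=1  [8]=1  [9]=1
  size 2 → [3,7]=1  [6,8]=1  [7,8]=2  [7,9]=2  [8,9]=2
  size 3 → [3,7,8]=3  [3,7,9]=3  [5,6,8]=1  [6,7,8]=3  [6,8,9]=3  [7,8,9]=6
  size 4 → [3,6,7,8]=6  [3,7,8,9]=12  [4,5,6,8]=1  [5,6,7,8]=4  [5,6,8,9]=4  [6,7,8,9]=12
  size 5 → [2,4,5,6,8]=1  [3,5,6,7,8]=10  [3,6,7,8,9]=30  [4,5,6,7,8]=5  [4,5,6,8,9]=5  [5,6,7,8,9]=20
  size 6 → [1,2,4,5,6,8]=1  [2,4,5,6,7,8]=6  [2,4,5,6,8,9]=6  [3,4,5,6,7,8]=15  [3,5,6,7,8,9]=60  [4,5,6,7,8,9]=30
  size 7 → [1,2,4,5,6,7,8]=7  [1,2,4,5,6,8,9]=7  [2,3,4,5,6,7,8]=21  [2,4,5,6,7,8,9]=42  [3,4,5,6,7,8,9]=105
  size 8 → [0,1,2,4,5,6,8,9]=7  [1,2,3,4,5,6,7,8]=28  [1,2,4,5,6,7,8,9]=56  [2,3,4,5,6,7,8,9]=168
  first=0(l) contributes 252
  first=3(k) contributes 63
|[w]| = 315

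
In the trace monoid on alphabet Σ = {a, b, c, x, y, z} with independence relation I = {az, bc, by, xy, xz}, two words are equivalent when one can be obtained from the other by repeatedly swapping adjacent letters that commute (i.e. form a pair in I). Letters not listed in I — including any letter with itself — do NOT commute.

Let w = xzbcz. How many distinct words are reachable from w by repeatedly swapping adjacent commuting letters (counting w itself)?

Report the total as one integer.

piece 0:x — minimal
piece 1:z — minimal
piece 2:b rests on {0:x, 1:z}
piece 3:c rests on {0:x, 1:z}
piece 4:z rests on {2:b, 3:c}
minimal pieces: {0:x, 1:z}
ways to finish when only these pieces remain (= sum over removing one remaining piece with nothing left below it):
  1 left: {4}→1
  2 left: {2,4}→1  {3,4}→1
  3 left: {2,3,4}→2
  placing 0:x first → 2 extensions
  placing 1:z first → 2 extensions
total linear extensions = 4

4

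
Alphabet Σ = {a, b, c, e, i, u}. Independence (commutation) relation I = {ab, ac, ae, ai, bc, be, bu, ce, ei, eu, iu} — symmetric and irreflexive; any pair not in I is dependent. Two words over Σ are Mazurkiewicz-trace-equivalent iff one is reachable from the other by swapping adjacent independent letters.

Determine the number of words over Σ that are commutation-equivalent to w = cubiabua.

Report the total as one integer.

0(c) covers ∅
1(u) covers 0:c
2(b) covers ∅
3(i) covers 0:c, 2:b
4(a) covers 1:u
5(b) covers 3:i
6(u) covers 4:a
7(a) covers 6:u
floor of heap: 0:c, 2:b
completions by unplaced set U, small U first (add the entries for U minus each lowest piece of U):
  |U|=1: {5}:1  {7}:1
  |U|=2: {3,5}:1  {5,7}:2  {6,7}:1
  |U|=3: {2,3,5}:1  {3,5,7}:3  {4,6,7}:1  {5,6,7}:3
  |U|=4: {1,4,6,7}:1  {2,3,5,7}:4  {3,5,6,7}:6  {4,5,6,7}:4
  |U|=5: {1,4,5,6,7}:5  {2,3,5,6,7}:10  {3,4,5,6,7}:10
  |U|=6: {1,3,4,5,6,7}:15  {2,3,4,5,6,7}:20
  start at 0(c): 35
  start at 2(b): 15
sum over floor = 50

50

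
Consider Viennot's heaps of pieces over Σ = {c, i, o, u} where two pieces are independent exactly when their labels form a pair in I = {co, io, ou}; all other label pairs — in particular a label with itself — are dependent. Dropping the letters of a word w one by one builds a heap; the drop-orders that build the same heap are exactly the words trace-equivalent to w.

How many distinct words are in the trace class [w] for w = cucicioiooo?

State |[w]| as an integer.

piece 0:c — minimal
piece 1:u rests on {0:c}
piece 2:c rests on {1:u}
piece 3:i rests on {2:c}
piece 4:c rests on {3:i}
piece 5:i rests on {4:c}
piece 6:o — minimal
piece 7:i rests on {5:i}
piece 8:o rests on {6:o}
piece 9:o rests on {8:o}
piece 10:o rests on {9:o}
minimal pieces: {0:c, 6:o}
ways to finish when only these pieces remain (= sum over removing one remaining piece with nothing left below it):
  1 left: {7}→1  {10}→1
  2 left: {5,7}→1  {7,10}→2  {9,10}→1
  3 left: {4,5,7}→1  {5,7,10}→3  {7,9,10}→3  {8,9,10}→1
  4 left: {3,4,5,7}→1  {4,5,7,10}→4  {5,7,9,10}→6  {6,8,9,10}→1  {7,8,9,10}→4
  5 left: {2,3,4,5,7}→1  {3,4,5,7,10}→5  {4,5,7,9,10}→10  {5,7,8,9,10}→10  {6,7,8,9,10}→5
  6 left: {1,2,3,4,5,7}→1  {2,3,4,5,7,10}→6  {3,4,5,7,9,10}→15  {4,5,7,8,9,10}→20  {5,6,7,8,9,10}→15
  7 left: {0,1,2,3,4,5,7}→1  {1,2,3,4,5,7,10}→7  {2,3,4,5,7,9,10}→21  {3,4,5,7,8,9,10}→35  {4,5,6,7,8,9,10}→35
  8 left: {0,1,2,3,4,5,7,10}→8  {1,2,3,4,5,7,9,10}→28  {2,3,4,5,7,8,9,10}→56  {3,4,5,6,7,8,9,10}→70
  9 left: {0,1,2,3,4,5,7,9,10}→36  {1,2,3,4,5,7,8,9,10}→84  {2,3,4,5,6,7,8,9,10}→126
  placing 0:c first → 210 extensions
  placing 6:o first → 120 extensions
total linear extensions = 330

330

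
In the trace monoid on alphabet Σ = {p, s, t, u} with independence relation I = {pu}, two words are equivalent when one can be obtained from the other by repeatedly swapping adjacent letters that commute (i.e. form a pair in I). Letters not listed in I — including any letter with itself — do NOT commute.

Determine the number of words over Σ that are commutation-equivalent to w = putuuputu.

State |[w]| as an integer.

8

piece 0:p — minimal
piece 1:u — minimal
piece 2:t rests on {0:p, 1:u}
piece 3:u rests on {2:t}
piece 4:u rests on {3:u}
piece 5:p rests on {2:t}
piece 6:u rests on {4:u}
piece 7:t rests on {5:p, 6:u}
piece 8:u rests on {7:t}
minimal pieces: {0:p, 1:u}
ways to finish when only these pieces remain (= sum over removing one remaining piece with nothing left below it):
  1 left: {8}→1
  2 left: {7,8}→1
  3 left: {5,7,8}→1  {6,7,8}→1
  4 left: {4,6,7,8}→1  {5,6,7,8}→2
  5 left: {3,4,6,7,8}→1  {4,5,6,7,8}→3
  6 left: {3,4,5,6,7,8}→4
  7 left: {2,3,4,5,6,7,8}→4
  placing 0:p first → 4 extensions
  placing 1:u first → 4 extensions
total linear extensions = 8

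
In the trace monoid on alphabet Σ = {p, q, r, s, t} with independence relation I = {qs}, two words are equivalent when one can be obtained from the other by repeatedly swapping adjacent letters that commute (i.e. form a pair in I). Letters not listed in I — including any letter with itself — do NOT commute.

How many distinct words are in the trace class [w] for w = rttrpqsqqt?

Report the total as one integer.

0(r) covers ∅
1(t) covers 0:r
2(t) covers 1:t
3(r) covers 2:t
4(p) covers 3:r
5(q) covers 4:p
6(s) covers 4:p
7(q) covers 5:q
8(q) covers 7:q
9(t) covers 6:s, 8:q
floor of heap: 0:r
completions by unplaced set U, small U first (add the entries for U minus each lowest piece of U):
  |U|=1: {9}:1
  |U|=2: {6,9}:1  {8,9}:1
  |U|=3: {6,8,9}:2  {7,8,9}:1
  |U|=4: {5,7,8,9}:1  {6,7,8,9}:3
  |U|=5: {5,6,7,8,9}:4
  |U|=6: {4,5,6,7,8,9}:4
  |U|=7: {3,4,5,6,7,8,9}:4
  |U|=8: {2,3,4,5,6,7,8,9}:4
  start at 0(r): 4

4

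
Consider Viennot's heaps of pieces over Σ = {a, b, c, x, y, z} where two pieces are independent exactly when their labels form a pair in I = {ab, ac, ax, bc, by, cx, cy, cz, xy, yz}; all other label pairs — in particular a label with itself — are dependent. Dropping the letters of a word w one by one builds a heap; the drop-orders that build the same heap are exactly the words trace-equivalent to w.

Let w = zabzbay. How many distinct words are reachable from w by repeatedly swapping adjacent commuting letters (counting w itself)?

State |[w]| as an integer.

drop 0:z onto floor
drop 1:a onto {0:z}
drop 2:b onto {0:z}
drop 3:z onto {1:a, 2:b}
drop 4:b onto {3:z}
drop 5:a onto {3:z}
drop 6:y onto {5:a}
ground layer = {0:z}
drop-orders for the pieces not yet dropped (sum over which currently-grounded one goes next):
  1 to go: {4} 1  {6} 1
  2 to go: {4,6} 2  {5,6} 1
  3 to go: {4,5,6} 3
  4 to go: {3,4,5,6} 3
  5 to go: {1,3,4,5,6} 3  {2,3,4,5,6} 3
  if 0:z drops first: 6 orders

6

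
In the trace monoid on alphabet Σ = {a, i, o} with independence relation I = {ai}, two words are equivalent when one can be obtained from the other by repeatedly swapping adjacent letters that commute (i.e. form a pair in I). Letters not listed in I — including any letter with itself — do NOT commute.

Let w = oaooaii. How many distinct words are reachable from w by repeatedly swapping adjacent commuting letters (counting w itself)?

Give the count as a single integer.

3

#0=o has no predecessor
#1=a depends on [0:o]
#2=o depends on [1:a]
#3=o depends on [2:o]
#4=a depends on [3:o]
#5=i depends on [3:o]
#6=i depends on [5:i]
sources: [0:o]
N(rest) = Σ N(rest − s) over sources s of rest; N(one piece) = 1:
  size 1 → [4]=1  [6]=1
  size 2 → [4,6]=2  [5,6]=1
  size 3 → [4,5,6]=3
  size 4 → [3,4,5,6]=3
  size 5 → [2,3,4,5,6]=3
  first=0(o) contributes 3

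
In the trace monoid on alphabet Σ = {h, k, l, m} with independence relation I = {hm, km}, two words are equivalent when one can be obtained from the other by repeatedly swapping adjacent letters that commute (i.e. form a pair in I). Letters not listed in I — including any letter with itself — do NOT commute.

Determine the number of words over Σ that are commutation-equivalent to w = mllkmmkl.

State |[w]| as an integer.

6

drop 0:m onto floor
drop 1:l onto {0:m}
drop 2:l onto {1:l}
drop 3:k onto {2:l}
drop 4:m onto {2:l}
drop 5:m onto {4:m}
drop 6:k onto {3:k}
drop 7:l onto {5:m, 6:k}
ground layer = {0:m}
drop-orders for the pieces not yet dropped (sum over which currently-grounded one goes next):
  1 to go: {7} 1
  2 to go: {5,7} 1  {6,7} 1
  3 to go: {3,6,7} 1  {4,5,7} 1  {5,6,7} 2
  4 to go: {3,5,6,7} 3  {4,5,6,7} 3
  5 to go: {3,4,5,6,7} 6
  6 to go: {2,3,4,5,6,7} 6
  if 0:m drops first: 6 orders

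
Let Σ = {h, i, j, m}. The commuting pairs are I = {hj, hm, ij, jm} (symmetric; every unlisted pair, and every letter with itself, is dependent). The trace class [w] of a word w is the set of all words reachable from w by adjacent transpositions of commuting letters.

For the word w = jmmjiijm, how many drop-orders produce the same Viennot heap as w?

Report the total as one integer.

piece 0:j — minimal
piece 1:m — minimal
piece 2:m rests on {1:m}
piece 3:j rests on {0:j}
piece 4:i rests on {2:m}
piece 5:i rests on {4:i}
piece 6:j rests on {3:j}
piece 7:m rests on {5:i}
minimal pieces: {0:j, 1:m}
ways to finish when only these pieces remain (= sum over removing one remaining piece with nothing left below it):
  1 left: {6}→1  {7}→1
  2 left: {3,6}→1  {5,7}→1  {6,7}→2
  3 left: {0,3,6}→1  {3,6,7}→3  {4,5,7}→1  {5,6,7}→3
  4 left: {0,3,6,7}→4  {2,4,5,7}→1  {3,5,6,7}→6  {4,5,6,7}→4
  5 left: {0,3,5,6,7}→10  {1,2,4,5,7}→1  {2,4,5,6,7}→5  {3,4,5,6,7}→10
  6 left: {0,3,4,5,6,7}→20  {1,2,4,5,6,7}→6  {2,3,4,5,6,7}→15
  placing 0:j first → 21 extensions
  placing 1:m first → 35 extensions
total linear extensions = 56

56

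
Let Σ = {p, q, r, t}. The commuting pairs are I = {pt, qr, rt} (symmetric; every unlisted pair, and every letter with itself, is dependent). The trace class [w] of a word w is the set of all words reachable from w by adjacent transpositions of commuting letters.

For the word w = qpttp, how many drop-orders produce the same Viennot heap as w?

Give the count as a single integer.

drop 0:q onto floor
drop 1:p onto {0:q}
drop 2:t onto {0:q}
drop 3:t onto {2:t}
drop 4:p onto {1:p}
ground layer = {0:q}
drop-orders for the pieces not yet dropped (sum over which currently-grounded one goes next):
  1 to go: {3} 1  {4} 1
  2 to go: {1,4} 1  {2,3} 1  {3,4} 2
  3 to go: {1,3,4} 3  {2,3,4} 3
  if 0:q drops first: 6 orders

6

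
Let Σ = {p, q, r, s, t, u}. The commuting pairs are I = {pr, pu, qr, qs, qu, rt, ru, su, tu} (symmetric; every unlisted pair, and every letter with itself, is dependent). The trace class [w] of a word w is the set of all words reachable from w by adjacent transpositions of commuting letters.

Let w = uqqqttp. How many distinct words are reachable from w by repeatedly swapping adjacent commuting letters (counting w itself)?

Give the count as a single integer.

7

0(u) covers ∅
1(q) covers ∅
2(q) covers 1:q
3(q) covers 2:q
4(t) covers 3:q
5(t) covers 4:t
6(p) covers 5:t
floor of heap: 0:u, 1:q
completions by unplaced set U, small U first (add the entries for U minus each lowest piece of U):
  |U|=1: {0}:1  {6}:1
  |U|=2: {0,6}:2  {5,6}:1
  |U|=3: {0,5,6}:3  {4,5,6}:1
  |U|=4: {0,4,5,6}:4  {3,4,5,6}:1
  |U|=5: {0,3,4,5,6}:5  {2,3,4,5,6}:1
  start at 0(u): 1
  start at 1(q): 6
sum over floor = 7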